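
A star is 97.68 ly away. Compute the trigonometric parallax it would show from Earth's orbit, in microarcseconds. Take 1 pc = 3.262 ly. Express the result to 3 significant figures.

33400 μas

d = 97.68 ly ÷ 3.262 = 29.945 pc.
p = 1/d = 1/29.945 = 0.033395 arcsec.
= 0.033395 × 10⁶ = 33395 μas.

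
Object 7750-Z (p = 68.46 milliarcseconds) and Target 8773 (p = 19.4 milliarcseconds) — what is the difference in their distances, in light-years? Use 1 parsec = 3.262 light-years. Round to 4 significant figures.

d_A = 1/0.06846″ = 14.607 pc; d_B = 1/0.01940″ = 51.546 pc.
|d_B − d_A| = |51.546 − 14.607| = 36.939 pc = 36.939 × 3.262 ly = 120.5 ly.

120.5 ly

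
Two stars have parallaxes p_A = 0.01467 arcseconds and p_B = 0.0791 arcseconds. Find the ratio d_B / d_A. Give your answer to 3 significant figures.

Since d = 1/p, d_B/d_A = p_A/p_B.
= 0.01467 / 0.0791 = 0.18546.

0.185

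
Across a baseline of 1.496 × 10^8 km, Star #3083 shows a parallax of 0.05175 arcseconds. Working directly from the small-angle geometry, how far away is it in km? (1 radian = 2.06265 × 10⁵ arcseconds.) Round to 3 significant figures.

5.96 × 10^14 km

θ = 0.05175″ = 0.05175/206265 = 2.5089 × 10^-7 rad.
d = B/θ = (1.496 × 10^8) / (2.5089 × 10^-7) = 5.9628 × 10^14 km.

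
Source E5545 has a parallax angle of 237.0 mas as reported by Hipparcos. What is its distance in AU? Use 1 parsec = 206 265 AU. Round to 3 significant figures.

p = 237.0 mas = 0.2370 arcsec.
d = 1/p = 1/0.2370 = 4.2194 pc.
In AU: 4.2194 × 206265 = 8.7031 × 10^5 AU.

870000 AU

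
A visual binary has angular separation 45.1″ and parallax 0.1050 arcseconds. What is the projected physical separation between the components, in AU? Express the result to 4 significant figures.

d = 1/p = 1/0.1050″ = 9.5238 pc.
At distance d (pc), an angle of θ arcsec spans θ·d AU: s = 45.1 × 9.5238 = 429.52 AU.

429.5 AU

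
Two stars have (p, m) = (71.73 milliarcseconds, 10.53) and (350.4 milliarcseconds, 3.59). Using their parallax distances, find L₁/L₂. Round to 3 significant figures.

L₁/L₂ = 0.0400

d₁ = 1/p₁ = 1/0.07173″ = 13.941 pc; d₂ = 1/p₂ = 1/0.3504″ = 2.8539 pc.
M₁ = m₁ − 5 log₁₀ d₁ + 5 = 10.53 − 5.7215 + 5 = 9.8085.
M₂ = 3.59 − 2.2772 + 5 = 6.3128.
L₁/L₂ = 10^(0.4(M₂ − M₁)) = 10^(0.4 × (-3.4957)) = 10^(-1.39828) = 0.039969.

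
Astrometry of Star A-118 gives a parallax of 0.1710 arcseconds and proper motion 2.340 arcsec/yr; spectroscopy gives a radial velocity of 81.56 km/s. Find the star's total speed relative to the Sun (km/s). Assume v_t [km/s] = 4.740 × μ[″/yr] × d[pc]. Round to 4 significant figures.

d = 1/p = 1/0.1710″ = 5.848 pc.
v_t = 4.740 μ d = 4.740 × 2.340 × 5.848 = 64.864 km/s.
v = √(v_r² + v_t²) = √(81.56² + 64.864²) = √10859.4 = 104.21 km/s.

104.2 km/s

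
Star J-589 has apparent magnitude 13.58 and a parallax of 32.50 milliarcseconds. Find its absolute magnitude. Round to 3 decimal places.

d = 1/p = 1/0.03250″ = 30.769 pc.
m − M = 5 log₁₀(30.769) − 5 = 7.4406 − 5 = 2.4406.
M = m − (m − M) = 13.58 − 2.4406 = 11.139.

M = 11.139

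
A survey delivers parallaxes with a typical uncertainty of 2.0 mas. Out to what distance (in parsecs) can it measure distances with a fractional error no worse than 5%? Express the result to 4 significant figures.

σ_d/d = σ_p/p, so the condition is σ_p/p ≤ 0.05, i.e. p ≥ σ_p/0.05.
p_min = 2.0/0.05 = 40 mas = 0.04 arcsec.
d_max = 1/p_min = 1/0.04 = 25 pc.

25.00 pc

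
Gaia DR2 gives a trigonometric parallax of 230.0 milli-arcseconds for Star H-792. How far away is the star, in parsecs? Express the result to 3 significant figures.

p = 230.0 milli-arcseconds = 0.2300 arcsec.
d = 1/p = 1/0.2300 = 4.3478 pc.

4.35 pc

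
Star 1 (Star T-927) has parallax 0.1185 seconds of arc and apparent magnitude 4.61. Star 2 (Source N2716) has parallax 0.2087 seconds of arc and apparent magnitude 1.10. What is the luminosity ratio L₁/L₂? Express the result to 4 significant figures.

d₁ = 1/p₁ = 1/0.1185″ = 8.4388 pc; d₂ = 1/p₂ = 1/0.2087″ = 4.7916 pc.
M₁ = m₁ − 5 log₁₀ d₁ + 5 = 4.61 − 4.6314 + 5 = 4.9786.
M₂ = 1.10 − 3.4024 + 5 = 2.6976.
L₁/L₂ = 10^(0.4(M₂ − M₁)) = 10^(0.4 × (-2.2810)) = 10^(-0.91240) = 0.12235.

L₁/L₂ = 0.1224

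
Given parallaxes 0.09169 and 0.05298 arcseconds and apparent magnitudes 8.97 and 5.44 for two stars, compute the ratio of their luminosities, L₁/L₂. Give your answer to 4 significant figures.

d₁ = 1/p₁ = 1/0.09169″ = 10.906 pc; d₂ = 1/p₂ = 1/0.05298″ = 18.875 pc.
M₁ = m₁ − 5 log₁₀ d₁ + 5 = 8.97 − 5.1883 + 5 = 8.7817.
M₂ = 5.44 − 6.3794 + 5 = 4.0606.
L₁/L₂ = 10^(0.4(M₂ − M₁)) = 10^(0.4 × (-4.7211)) = 10^(-1.88844) = 0.012929.

L₁/L₂ = 0.01293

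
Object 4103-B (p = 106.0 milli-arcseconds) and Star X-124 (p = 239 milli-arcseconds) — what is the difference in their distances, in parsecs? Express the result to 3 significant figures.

5.25 pc

d_A = 1/0.1060″ = 9.434 pc; d_B = 1/0.2390″ = 4.1841 pc.
|d_B − d_A| = |4.1841 − 9.434| = 5.2499 pc.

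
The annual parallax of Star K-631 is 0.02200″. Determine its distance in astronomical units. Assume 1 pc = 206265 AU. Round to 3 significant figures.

d = 1/p = 1/0.02200 = 45.455 pc.
In AU: 45.455 × 206265 = 9.3758 × 10^6 AU.

9.38 × 10^6 AU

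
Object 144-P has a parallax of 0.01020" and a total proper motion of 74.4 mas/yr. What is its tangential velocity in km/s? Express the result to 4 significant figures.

34.57 km/s

d = 1/p = 1/0.01020″ = 98.039 pc.
μ = 74.4 mas/yr = 0.0744 ″/yr.
v_t = 4.74 × μ × d = 4.74 × 0.0744 × 98.039 = 34.574 km/s.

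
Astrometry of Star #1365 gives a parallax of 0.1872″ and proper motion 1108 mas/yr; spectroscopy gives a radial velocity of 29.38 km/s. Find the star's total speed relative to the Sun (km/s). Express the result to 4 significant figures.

d = 1/p = 1/0.1872″ = 5.3419 pc.
μ = 1108 mas/yr = 1.108 ″/yr.
v_t = 4.740 μ d = 4.740 × 1.108 × 5.3419 = 28.055 km/s.
v = √(v_r² + v_t²) = √(29.38² + 28.055²) = √1650.27 = 40.624 km/s.

40.62 km/s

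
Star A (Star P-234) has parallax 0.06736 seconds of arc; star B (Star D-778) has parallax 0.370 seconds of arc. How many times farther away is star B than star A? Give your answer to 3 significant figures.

Since d = 1/p, d_B/d_A = p_A/p_B.
= 0.06736 / 0.370 = 0.18205.

0.182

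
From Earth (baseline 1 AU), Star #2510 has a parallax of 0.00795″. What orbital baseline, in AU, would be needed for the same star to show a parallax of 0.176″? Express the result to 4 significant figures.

22.14 AU

Parallax scales linearly with baseline: p ∝ B, so B = p_target / p_Earth × 1 AU.
B = 0.176 / 0.00795 = 22.138 AU.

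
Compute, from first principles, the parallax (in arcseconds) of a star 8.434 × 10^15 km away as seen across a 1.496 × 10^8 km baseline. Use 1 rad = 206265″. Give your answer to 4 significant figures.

θ ≈ B/d = (1.496 × 10^8) / (8.434 × 10^15) = 1.7738 × 10^-8 rad.
In arcseconds: 1.7738 × 10^-8 × 206265 = 0.0036587″.

0.003659 arcsec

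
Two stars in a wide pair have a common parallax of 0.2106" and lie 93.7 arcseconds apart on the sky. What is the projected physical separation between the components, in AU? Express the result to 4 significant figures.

444.9 AU

d = 1/p = 1/0.2106″ = 4.7483 pc.
At distance d (pc), an angle of θ arcsec spans θ·d AU: s = 93.7 × 4.7483 = 444.92 AU.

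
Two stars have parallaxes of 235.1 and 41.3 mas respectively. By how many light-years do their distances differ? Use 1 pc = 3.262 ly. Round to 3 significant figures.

d_A = 1/0.2351″ = 4.2535 pc; d_B = 1/0.04130″ = 24.213 pc.
|d_B − d_A| = |24.213 − 4.2535| = 19.96 pc = 19.96 × 3.262 ly = 65.11 ly.

65.1 ly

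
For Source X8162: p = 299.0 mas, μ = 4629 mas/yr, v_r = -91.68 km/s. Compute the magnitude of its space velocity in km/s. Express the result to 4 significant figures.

117.4 km/s

d = 1/p = 1/0.2990″ = 3.3445 pc.
μ = 4629 mas/yr = 4.629 ″/yr.
v_t = 4.740 μ d = 4.740 × 4.629 × 3.3445 = 73.383 km/s.
v = √(v_r² + v_t²) = √((-91.68)² + 73.383²) = √13790.3 = 117.43 km/s.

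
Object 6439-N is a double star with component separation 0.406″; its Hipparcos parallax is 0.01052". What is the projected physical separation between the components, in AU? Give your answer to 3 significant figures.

d = 1/p = 1/0.01052″ = 95.057 pc.
At distance d (pc), an angle of θ arcsec spans θ·d AU: s = 0.406 × 95.057 = 38.593 AU.

38.6 AU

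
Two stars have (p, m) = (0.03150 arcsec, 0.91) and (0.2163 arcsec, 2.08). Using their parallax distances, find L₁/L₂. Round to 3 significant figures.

d₁ = 1/p₁ = 1/0.03150″ = 31.746 pc; d₂ = 1/p₂ = 1/0.2163″ = 4.6232 pc.
M₁ = m₁ − 5 log₁₀ d₁ + 5 = 0.91 − 7.5084 + 5 = -1.5984.
M₂ = 2.08 − 3.3247 + 5 = 3.7553.
L₁/L₂ = 10^(0.4(M₂ − M₁)) = 10^(0.4 × 5.3537) = 10^2.14148 = 138.51.

L₁/L₂ = 139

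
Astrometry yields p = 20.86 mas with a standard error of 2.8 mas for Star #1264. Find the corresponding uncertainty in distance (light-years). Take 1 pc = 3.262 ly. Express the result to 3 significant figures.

d = 1/p, so σ_d = σ_p / p².
σ_d = 0.00280 / (0.02086)² = 0.00280 / 0.00043514 = 6.4347 pc = 6.4347 × 3.262 ly = 20.99 ly.

21.0 ly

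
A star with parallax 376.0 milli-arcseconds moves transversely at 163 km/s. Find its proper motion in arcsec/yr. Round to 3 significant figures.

12.9 arcsec/yr

d = 1/p = 1/0.3760″ = 2.6596 pc.
μ = v_t / (4.74 d) = 163 / (4.74 × 2.6596) = 163 / 12.607 = 12.929 ″/yr.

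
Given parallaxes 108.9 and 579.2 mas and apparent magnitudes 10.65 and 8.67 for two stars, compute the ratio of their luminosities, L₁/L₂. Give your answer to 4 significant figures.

d₁ = 1/p₁ = 1/0.1089″ = 9.1827 pc; d₂ = 1/p₂ = 1/0.5792″ = 1.7265 pc.
M₁ = m₁ − 5 log₁₀ d₁ + 5 = 10.65 − 4.8149 + 5 = 10.8351.
M₂ = 8.67 − 1.1858 + 5 = 12.4842.
L₁/L₂ = 10^(0.4(M₂ − M₁)) = 10^(0.4 × 1.6491) = 10^0.65964 = 4.5671.

L₁/L₂ = 4.567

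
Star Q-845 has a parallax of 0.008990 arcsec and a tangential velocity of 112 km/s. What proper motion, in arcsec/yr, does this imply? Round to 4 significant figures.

0.2124 arcsec/yr

d = 1/p = 1/0.008990″ = 111.23 pc.
μ = v_t / (4.74 d) = 112 / (4.74 × 111.23) = 112 / 527.23 = 0.21243 ″/yr.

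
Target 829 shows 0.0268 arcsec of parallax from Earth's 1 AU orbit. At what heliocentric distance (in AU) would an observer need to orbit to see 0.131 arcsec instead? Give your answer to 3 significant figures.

Parallax scales linearly with baseline: p ∝ B, so B = p_target / p_Earth × 1 AU.
B = 0.131 / 0.0268 = 4.8881 AU.

4.89 AU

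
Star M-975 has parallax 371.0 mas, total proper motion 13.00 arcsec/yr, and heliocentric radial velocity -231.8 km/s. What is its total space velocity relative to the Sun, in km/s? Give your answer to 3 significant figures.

d = 1/p = 1/0.3710″ = 2.6954 pc.
v_t = 4.740 μ d = 4.740 × 13.00 × 2.6954 = 166.09 km/s.
v = √(v_r² + v_t²) = √((-231.8)² + 166.09²) = √81317.1 = 285.16 km/s.

285 km/s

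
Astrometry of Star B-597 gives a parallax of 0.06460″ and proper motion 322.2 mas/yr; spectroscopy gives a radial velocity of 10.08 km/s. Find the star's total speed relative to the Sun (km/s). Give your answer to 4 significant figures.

d = 1/p = 1/0.06460″ = 15.48 pc.
μ = 322.2 mas/yr = 0.3222 ″/yr.
v_t = 4.740 μ d = 4.740 × 0.3222 × 15.48 = 23.641 km/s.
v = √(v_r² + v_t²) = √(10.08² + 23.641²) = √660.503 = 25.7 km/s.

25.70 km/s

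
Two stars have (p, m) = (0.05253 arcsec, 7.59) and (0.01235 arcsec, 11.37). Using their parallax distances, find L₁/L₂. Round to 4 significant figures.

d₁ = 1/p₁ = 1/0.05253″ = 19.037 pc; d₂ = 1/p₂ = 1/0.01235″ = 80.972 pc.
M₁ = m₁ − 5 log₁₀ d₁ + 5 = 7.59 − 6.3980 + 5 = 6.1920.
M₂ = 11.37 − 9.5417 + 5 = 6.8283.
L₁/L₂ = 10^(0.4(M₂ − M₁)) = 10^(0.4 × 0.6363) = 10^0.25452 = 1.7969.

L₁/L₂ = 1.797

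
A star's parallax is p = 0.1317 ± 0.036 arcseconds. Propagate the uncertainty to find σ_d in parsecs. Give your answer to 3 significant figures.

2.08 pc

d = 1/p, so σ_d = σ_p / p².
σ_d = 0.0360 / (0.1317)² = 0.0360 / 0.017345 = 2.0755 pc.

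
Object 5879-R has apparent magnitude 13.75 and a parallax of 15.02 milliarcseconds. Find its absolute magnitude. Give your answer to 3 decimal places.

M = 9.633

d = 1/p = 1/0.01502″ = 66.578 pc.
m − M = 5 log₁₀(66.578) − 5 = 9.1167 − 5 = 4.1167.
M = m − (m − M) = 13.75 − 4.1167 = 9.633.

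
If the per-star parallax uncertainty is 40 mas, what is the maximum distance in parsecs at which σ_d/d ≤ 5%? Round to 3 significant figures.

σ_d/d = σ_p/p, so the condition is σ_p/p ≤ 0.05, i.e. p ≥ σ_p/0.05.
p_min = 40/0.05 = 800 mas = 0.8 arcsec.
d_max = 1/p_min = 1/0.8 = 1.25 pc.

1.25 pc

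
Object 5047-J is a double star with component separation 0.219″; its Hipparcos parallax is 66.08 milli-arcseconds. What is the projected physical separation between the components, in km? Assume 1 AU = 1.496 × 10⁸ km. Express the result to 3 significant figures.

4.96 × 10^8 km

d = 1/p = 1/0.06608″ = 15.133 pc.
At distance d (pc), an angle of θ arcsec spans θ·d AU: s = 0.219 × 15.133 = 3.3141 AU.
= 3.3141 × 1.496 × 10⁸ km = 4.9579 × 10^8 km.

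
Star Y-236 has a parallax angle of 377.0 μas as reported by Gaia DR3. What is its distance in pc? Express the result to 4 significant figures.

2653 pc

p = 377.0 μas = 0.0003770 arcsec.
d = 1/p = 1/0.0003770 = 2652.5 pc.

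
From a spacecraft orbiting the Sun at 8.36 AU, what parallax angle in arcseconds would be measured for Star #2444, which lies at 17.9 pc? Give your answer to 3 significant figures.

0.467 arcsec

p (arcsec) = B (AU) / d (pc).
p = 8.36 / 17.9 = 0.46704 arcsec.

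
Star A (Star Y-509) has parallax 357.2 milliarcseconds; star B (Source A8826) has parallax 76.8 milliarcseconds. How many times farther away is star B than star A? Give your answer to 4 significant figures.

4.651

Since d = 1/p, d_B/d_A = p_A/p_B.
= 357.2 / 76.8 = 4.651.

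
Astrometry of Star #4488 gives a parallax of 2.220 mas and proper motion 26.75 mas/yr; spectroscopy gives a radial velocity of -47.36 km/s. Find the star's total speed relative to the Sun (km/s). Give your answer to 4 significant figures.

d = 1/p = 1/0.002220″ = 450.45 pc.
μ = 26.75 mas/yr = 0.02675 ″/yr.
v_t = 4.740 μ d = 4.740 × 0.02675 × 450.45 = 57.115 km/s.
v = √(v_r² + v_t²) = √((-47.36)² + 57.115²) = √5505.09 = 74.196 km/s.

74.20 km/s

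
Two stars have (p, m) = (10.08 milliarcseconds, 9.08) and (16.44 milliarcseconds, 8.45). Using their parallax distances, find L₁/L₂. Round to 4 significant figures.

L₁/L₂ = 1.489

d₁ = 1/p₁ = 1/0.01008″ = 99.206 pc; d₂ = 1/p₂ = 1/0.01644″ = 60.827 pc.
M₁ = m₁ − 5 log₁₀ d₁ + 5 = 9.08 − 9.9827 + 5 = 4.0973.
M₂ = 8.45 − 8.9205 + 5 = 4.5295.
L₁/L₂ = 10^(0.4(M₂ − M₁)) = 10^(0.4 × 0.4322) = 10^0.17288 = 1.4889.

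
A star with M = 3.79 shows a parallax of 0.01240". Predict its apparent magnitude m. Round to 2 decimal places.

d = 1/p = 1/0.01240″ = 80.645 pc.
m − M = 5 log₁₀ d − 5 = 5 log₁₀(80.645) − 5 = 9.5329 − 5 = 4.5329.
m = M + (m − M) = 3.79 + 4.5329 = 8.32.

m = 8.32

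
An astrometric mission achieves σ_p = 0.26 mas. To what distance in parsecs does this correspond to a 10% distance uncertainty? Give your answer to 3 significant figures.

σ_d/d = σ_p/p, so the condition is σ_p/p ≤ 0.10, i.e. p ≥ σ_p/0.10.
p_min = 0.26/0.10 = 2.6 mas = 0.0026 arcsec.
d_max = 1/p_min = 1/0.0026 = 384.62 pc.

385 pc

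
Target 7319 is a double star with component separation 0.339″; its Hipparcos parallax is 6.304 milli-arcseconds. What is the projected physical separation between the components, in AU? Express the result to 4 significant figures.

53.78 AU

d = 1/p = 1/0.006304″ = 158.63 pc.
At distance d (pc), an angle of θ arcsec spans θ·d AU: s = 0.339 × 158.63 = 53.776 AU.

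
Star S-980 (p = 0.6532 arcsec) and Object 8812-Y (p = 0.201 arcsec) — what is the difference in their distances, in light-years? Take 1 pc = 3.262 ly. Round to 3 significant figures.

11.2 ly

d_A = 1/0.6532″ = 1.5309 pc; d_B = 1/0.2010″ = 4.9751 pc.
|d_B − d_A| = |4.9751 − 1.5309| = 3.4442 pc = 3.4442 × 3.262 ly = 11.235 ly.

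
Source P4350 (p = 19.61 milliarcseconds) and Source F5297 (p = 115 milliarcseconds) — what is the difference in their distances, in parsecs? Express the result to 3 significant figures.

42.3 pc

d_A = 1/0.01961″ = 50.994 pc; d_B = 1/0.1150″ = 8.6957 pc.
|d_B − d_A| = |8.6957 − 50.994| = 42.298 pc.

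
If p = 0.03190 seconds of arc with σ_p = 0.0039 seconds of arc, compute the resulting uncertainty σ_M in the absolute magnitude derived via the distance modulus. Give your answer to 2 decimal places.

σ_M = 0.27 mag

M = m − 5 log₁₀ d + 5 = m + 5 log₁₀ p + 5, so ∂M/∂p = 5/(p ln 10).
σ_M = (5/ln 10) · (σ_p/p) = 2.1715 × 0.0039/0.03190 = 2.1715 × 0.12226 = 0.26549.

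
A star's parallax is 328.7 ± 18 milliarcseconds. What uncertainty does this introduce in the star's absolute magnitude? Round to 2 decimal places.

σ_M = 0.12 mag

M = m − 5 log₁₀ d + 5 = m + 5 log₁₀ p + 5, so ∂M/∂p = 5/(p ln 10).
σ_M = (5/ln 10) · (σ_p/p) = 2.1715 × 18/328.7 = 2.1715 × 0.054761 = 0.11891.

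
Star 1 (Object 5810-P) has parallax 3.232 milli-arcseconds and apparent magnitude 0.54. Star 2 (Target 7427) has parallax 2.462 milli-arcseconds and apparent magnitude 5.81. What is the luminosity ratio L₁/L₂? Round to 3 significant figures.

L₁/L₂ = 74.4

d₁ = 1/p₁ = 1/0.003232″ = 309.41 pc; d₂ = 1/p₂ = 1/0.002462″ = 406.17 pc.
M₁ = m₁ − 5 log₁₀ d₁ + 5 = 0.54 − 12.4527 + 5 = -6.9127.
M₂ = 5.81 − 13.0435 + 5 = -2.2335.
L₁/L₂ = 10^(0.4(M₂ − M₁)) = 10^(0.4 × 4.6792) = 10^1.87168 = 74.418.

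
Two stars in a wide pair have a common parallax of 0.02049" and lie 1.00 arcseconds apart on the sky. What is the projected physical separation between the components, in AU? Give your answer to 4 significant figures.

48.80 AU

d = 1/p = 1/0.02049″ = 48.804 pc.
At distance d (pc), an angle of θ arcsec spans θ·d AU: s = 1.00 × 48.804 = 48.804 AU.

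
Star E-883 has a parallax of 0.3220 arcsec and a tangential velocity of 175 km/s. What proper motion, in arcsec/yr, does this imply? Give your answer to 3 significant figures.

d = 1/p = 1/0.3220″ = 3.1056 pc.
μ = v_t / (4.74 d) = 175 / (4.74 × 3.1056) = 175 / 14.721 = 11.888 ″/yr.

11.9 arcsec/yr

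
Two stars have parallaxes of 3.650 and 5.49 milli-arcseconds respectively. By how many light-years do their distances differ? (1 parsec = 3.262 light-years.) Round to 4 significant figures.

d_A = 1/0.003650″ = 273.97 pc; d_B = 1/0.005490″ = 182.15 pc.
|d_B − d_A| = |182.15 − 273.97| = 91.82 pc = 91.82 × 3.262 ly = 299.52 ly.

299.5 ly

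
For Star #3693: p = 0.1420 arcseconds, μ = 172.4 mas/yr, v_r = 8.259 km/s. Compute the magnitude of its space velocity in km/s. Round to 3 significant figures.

d = 1/p = 1/0.1420″ = 7.0423 pc.
μ = 172.4 mas/yr = 0.1724 ″/yr.
v_t = 4.740 μ d = 4.740 × 0.1724 × 7.0423 = 5.7548 km/s.
v = √(v_r² + v_t²) = √(8.259² + 5.7548²) = √101.329 = 10.066 km/s.

10.1 km/s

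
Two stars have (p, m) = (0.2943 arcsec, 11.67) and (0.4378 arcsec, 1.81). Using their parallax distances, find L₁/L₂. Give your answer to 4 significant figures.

L₁/L₂ = 0.0002518

d₁ = 1/p₁ = 1/0.2943″ = 3.3979 pc; d₂ = 1/p₂ = 1/0.4378″ = 2.2841 pc.
M₁ = m₁ − 5 log₁₀ d₁ + 5 = 11.67 − 2.6561 + 5 = 14.0139.
M₂ = 1.81 − 1.7936 + 5 = 5.0164.
L₁/L₂ = 10^(0.4(M₂ − M₁)) = 10^(0.4 × (-8.9975)) = 10^(-3.59900) = 0.00025177.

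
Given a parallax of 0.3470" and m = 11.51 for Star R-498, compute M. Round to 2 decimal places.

d = 1/p = 1/0.3470″ = 2.8818 pc.
m − M = 5 log₁₀(2.8818) − 5 = 2.2983 − 5 = -2.7017.
M = m − (m − M) = 11.51 − (-2.7017) = 14.21.

M = 14.21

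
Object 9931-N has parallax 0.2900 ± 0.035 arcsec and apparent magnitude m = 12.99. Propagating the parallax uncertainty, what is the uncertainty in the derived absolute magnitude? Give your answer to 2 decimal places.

σ_M = 0.26 mag

M = m − 5 log₁₀ d + 5 = m + 5 log₁₀ p + 5, so ∂M/∂p = 5/(p ln 10).
σ_M = (5/ln 10) · (σ_p/p) = 2.1715 × 0.035/0.2900 = 2.1715 × 0.12069 = 0.26208.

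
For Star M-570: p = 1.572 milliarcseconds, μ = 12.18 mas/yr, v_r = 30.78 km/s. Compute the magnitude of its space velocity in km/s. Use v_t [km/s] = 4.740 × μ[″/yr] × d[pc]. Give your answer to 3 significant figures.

d = 1/p = 1/0.001572″ = 636.13 pc.
μ = 12.18 mas/yr = 0.01218 ″/yr.
v_t = 4.740 μ d = 4.740 × 0.01218 × 636.13 = 36.726 km/s.
v = √(v_r² + v_t²) = √(30.78² + 36.726²) = √2296.21 = 47.919 km/s.

47.9 km/s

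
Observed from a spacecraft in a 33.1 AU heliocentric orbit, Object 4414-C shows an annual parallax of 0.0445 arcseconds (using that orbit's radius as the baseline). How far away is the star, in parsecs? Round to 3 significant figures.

With baseline B (in AU) and parallax p (in arcsec), d = B/p parsecs.
d = 33.1 / 0.0445 = 743.82 pc.

744 pc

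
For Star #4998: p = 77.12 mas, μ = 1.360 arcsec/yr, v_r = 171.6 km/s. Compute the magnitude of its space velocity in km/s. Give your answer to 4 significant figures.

190.9 km/s

d = 1/p = 1/0.07712″ = 12.967 pc.
v_t = 4.740 μ d = 4.740 × 1.360 × 12.967 = 83.59 km/s.
v = √(v_r² + v_t²) = √(171.6² + 83.59²) = √36433.8 = 190.88 km/s.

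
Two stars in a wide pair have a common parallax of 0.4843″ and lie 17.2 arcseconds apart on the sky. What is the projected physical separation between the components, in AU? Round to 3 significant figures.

d = 1/p = 1/0.4843″ = 2.0648 pc.
At distance d (pc), an angle of θ arcsec spans θ·d AU: s = 17.2 × 2.0648 = 35.515 AU.

35.5 AU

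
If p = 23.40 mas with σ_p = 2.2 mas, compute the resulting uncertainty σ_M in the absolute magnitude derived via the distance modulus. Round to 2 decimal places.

M = m − 5 log₁₀ d + 5 = m + 5 log₁₀ p + 5, so ∂M/∂p = 5/(p ln 10).
σ_M = (5/ln 10) · (σ_p/p) = 2.1715 × 2.2/23.40 = 2.1715 × 0.094017 = 0.20416.

σ_M = 0.20 mag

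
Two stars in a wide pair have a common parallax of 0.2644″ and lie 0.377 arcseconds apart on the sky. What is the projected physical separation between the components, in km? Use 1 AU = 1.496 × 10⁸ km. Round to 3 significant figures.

2.13 × 10^8 km

d = 1/p = 1/0.2644″ = 3.7821 pc.
At distance d (pc), an angle of θ arcsec spans θ·d AU: s = 0.377 × 3.7821 = 1.4259 AU.
= 1.4259 × 1.496 × 10⁸ km = 2.1331 × 10^8 km.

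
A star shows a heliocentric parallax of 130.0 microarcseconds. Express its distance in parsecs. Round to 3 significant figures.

p = 130.0 microarcseconds = 0.0001300 arcsec.
d = 1/p = 1/0.0001300 = 7692.3 pc.

7690 pc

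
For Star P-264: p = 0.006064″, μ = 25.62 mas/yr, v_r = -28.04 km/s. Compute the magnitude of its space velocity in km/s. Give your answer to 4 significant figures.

d = 1/p = 1/0.006064″ = 164.91 pc.
μ = 25.62 mas/yr = 0.02562 ″/yr.
v_t = 4.740 μ d = 4.740 × 0.02562 × 164.91 = 20.026 km/s.
v = √(v_r² + v_t²) = √((-28.04)² + 20.026²) = √1187.28 = 34.457 km/s.

34.46 km/s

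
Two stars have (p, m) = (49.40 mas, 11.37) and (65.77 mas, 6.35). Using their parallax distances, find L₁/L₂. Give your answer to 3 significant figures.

L₁/L₂ = 0.0174

d₁ = 1/p₁ = 1/0.04940″ = 20.243 pc; d₂ = 1/p₂ = 1/0.06577″ = 15.205 pc.
M₁ = m₁ − 5 log₁₀ d₁ + 5 = 11.37 − 6.5314 + 5 = 9.8386.
M₂ = 6.35 − 5.9099 + 5 = 5.4401.
L₁/L₂ = 10^(0.4(M₂ − M₁)) = 10^(0.4 × (-4.3985)) = 10^(-1.75940) = 0.017402.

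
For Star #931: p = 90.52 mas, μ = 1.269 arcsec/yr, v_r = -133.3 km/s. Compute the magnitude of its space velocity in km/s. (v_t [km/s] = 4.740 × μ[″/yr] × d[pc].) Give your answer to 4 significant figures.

d = 1/p = 1/0.09052″ = 11.047 pc.
v_t = 4.740 μ d = 4.740 × 1.269 × 11.047 = 66.448 km/s.
v = √(v_r² + v_t²) = √((-133.3)² + 66.448²) = √22184.2 = 148.94 km/s.

148.9 km/s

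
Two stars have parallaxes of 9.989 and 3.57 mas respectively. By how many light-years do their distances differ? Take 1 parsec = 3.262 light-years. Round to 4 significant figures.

587.2 ly

d_A = 1/0.009989″ = 100.11 pc; d_B = 1/0.003570″ = 280.11 pc.
|d_B − d_A| = |280.11 − 100.11| = 180 pc = 180 × 3.262 ly = 587.16 ly.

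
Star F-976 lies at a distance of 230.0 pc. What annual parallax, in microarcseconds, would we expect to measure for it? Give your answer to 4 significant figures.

p = 1/d = 1/230 = 0.0043478 arcsec.
= 0.0043478 × 10⁶ = 4347.8 μas.

4348 μas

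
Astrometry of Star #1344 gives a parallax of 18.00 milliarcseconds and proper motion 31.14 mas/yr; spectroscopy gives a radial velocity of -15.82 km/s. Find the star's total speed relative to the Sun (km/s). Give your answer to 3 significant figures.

d = 1/p = 1/0.01800″ = 55.556 pc.
μ = 31.14 mas/yr = 0.03114 ″/yr.
v_t = 4.740 μ d = 4.740 × 0.03114 × 55.556 = 8.2003 km/s.
v = √(v_r² + v_t²) = √((-15.82)² + 8.2003²) = √317.517 = 17.819 km/s.

17.8 km/s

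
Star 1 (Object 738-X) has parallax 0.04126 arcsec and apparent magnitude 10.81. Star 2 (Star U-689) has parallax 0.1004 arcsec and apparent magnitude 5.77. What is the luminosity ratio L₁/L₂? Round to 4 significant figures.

L₁/L₂ = 0.05707

d₁ = 1/p₁ = 1/0.04126″ = 24.237 pc; d₂ = 1/p₂ = 1/0.1004″ = 9.9602 pc.
M₁ = m₁ − 5 log₁₀ d₁ + 5 = 10.81 − 6.9224 + 5 = 8.8876.
M₂ = 5.77 − 4.9913 + 5 = 5.7787.
L₁/L₂ = 10^(0.4(M₂ − M₁)) = 10^(0.4 × (-3.1089)) = 10^(-1.24356) = 0.057074.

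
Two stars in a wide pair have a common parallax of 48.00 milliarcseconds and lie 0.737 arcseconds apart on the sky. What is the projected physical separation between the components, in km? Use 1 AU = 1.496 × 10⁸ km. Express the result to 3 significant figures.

d = 1/p = 1/0.04800″ = 20.833 pc.
At distance d (pc), an angle of θ arcsec spans θ·d AU: s = 0.737 × 20.833 = 15.354 AU.
= 15.354 × 1.496 × 10⁸ km = 2.2970 × 10^9 km.

2.30 × 10^9 km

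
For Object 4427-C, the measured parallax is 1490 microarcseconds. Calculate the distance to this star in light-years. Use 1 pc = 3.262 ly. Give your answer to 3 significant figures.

p = 1490 microarcseconds = 0.001490 arcsec.
d = 1/p = 1/0.001490 = 671.14 pc.
In light-years: 671.14 × 3.262 = 2189.3 ly.

2190 light years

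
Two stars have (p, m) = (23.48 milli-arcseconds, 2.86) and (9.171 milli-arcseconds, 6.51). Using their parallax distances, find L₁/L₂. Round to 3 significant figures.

d₁ = 1/p₁ = 1/0.02348″ = 42.589 pc; d₂ = 1/p₂ = 1/0.009171″ = 109.04 pc.
M₁ = m₁ − 5 log₁₀ d₁ + 5 = 2.86 − 8.1465 + 5 = -0.2865.
M₂ = 6.51 − 10.1879 + 5 = 1.3221.
L₁/L₂ = 10^(0.4(M₂ − M₁)) = 10^(0.4 × 1.6086) = 10^0.64344 = 4.3999.

L₁/L₂ = 4.40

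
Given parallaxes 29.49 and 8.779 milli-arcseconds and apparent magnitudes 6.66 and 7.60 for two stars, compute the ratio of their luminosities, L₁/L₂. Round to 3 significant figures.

d₁ = 1/p₁ = 1/0.02949″ = 33.91 pc; d₂ = 1/p₂ = 1/0.008779″ = 113.91 pc.
M₁ = m₁ − 5 log₁₀ d₁ + 5 = 6.66 − 7.6516 + 5 = 4.0084.
M₂ = 7.60 − 10.2828 + 5 = 2.3172.
L₁/L₂ = 10^(0.4(M₂ − M₁)) = 10^(0.4 × (-1.6912)) = 10^(-0.67648) = 0.21063.

L₁/L₂ = 0.211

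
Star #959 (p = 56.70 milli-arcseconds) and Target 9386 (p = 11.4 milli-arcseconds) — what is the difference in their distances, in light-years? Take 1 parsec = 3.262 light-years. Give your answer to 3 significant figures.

d_A = 1/0.05670″ = 17.637 pc; d_B = 1/0.01140″ = 87.719 pc.
|d_B − d_A| = |87.719 − 17.637| = 70.082 pc = 70.082 × 3.262 ly = 228.61 ly.

229 ly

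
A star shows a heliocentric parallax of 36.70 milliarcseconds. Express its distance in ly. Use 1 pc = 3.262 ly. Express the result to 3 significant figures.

88.9 ly

p = 36.70 milliarcseconds = 0.03670 arcsec.
d = 1/p = 1/0.03670 = 27.248 pc.
In light-years: 27.248 × 3.262 = 88.883 ly.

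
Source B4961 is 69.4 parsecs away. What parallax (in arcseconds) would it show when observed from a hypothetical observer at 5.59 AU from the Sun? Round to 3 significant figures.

0.0805 arcsec

p (arcsec) = B (AU) / d (pc).
p = 5.59 / 69.4 = 0.080548 arcsec.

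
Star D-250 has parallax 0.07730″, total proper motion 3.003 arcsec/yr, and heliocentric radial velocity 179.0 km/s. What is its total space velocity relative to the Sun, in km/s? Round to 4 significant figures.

d = 1/p = 1/0.07730″ = 12.937 pc.
v_t = 4.740 μ d = 4.740 × 3.003 × 12.937 = 184.15 km/s.
v = √(v_r² + v_t²) = √(179.0² + 184.15²) = √65952.2 = 256.81 km/s.

256.8 km/s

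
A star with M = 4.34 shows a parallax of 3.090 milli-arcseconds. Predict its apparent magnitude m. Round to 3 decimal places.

d = 1/p = 1/0.003090″ = 323.62 pc.
m − M = 5 log₁₀ d − 5 = 5 log₁₀(323.62) − 5 = 12.5502 − 5 = 7.5502.
m = M + (m − M) = 4.34 + 7.5502 = 11.890.

m = 11.890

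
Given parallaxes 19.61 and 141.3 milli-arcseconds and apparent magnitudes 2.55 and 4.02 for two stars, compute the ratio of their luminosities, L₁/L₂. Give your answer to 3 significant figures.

L₁/L₂ = 201

d₁ = 1/p₁ = 1/0.01961″ = 50.994 pc; d₂ = 1/p₂ = 1/0.1413″ = 7.0771 pc.
M₁ = m₁ − 5 log₁₀ d₁ + 5 = 2.55 − 8.5376 + 5 = -0.9876.
M₂ = 4.02 − 4.2493 + 5 = 4.7707.
L₁/L₂ = 10^(0.4(M₂ − M₁)) = 10^(0.4 × 5.7583) = 10^2.30332 = 201.06.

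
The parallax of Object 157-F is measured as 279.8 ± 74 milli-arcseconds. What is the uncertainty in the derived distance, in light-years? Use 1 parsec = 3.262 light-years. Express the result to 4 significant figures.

3.083 ly

d = 1/p, so σ_d = σ_p / p².
σ_d = 0.0740 / (0.2798)² = 0.0740 / 0.078288 = 0.94523 pc = 0.94523 × 3.262 ly = 3.0833 ly.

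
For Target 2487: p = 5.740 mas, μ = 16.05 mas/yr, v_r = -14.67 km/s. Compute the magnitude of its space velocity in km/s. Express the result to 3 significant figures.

19.8 km/s

d = 1/p = 1/0.005740″ = 174.22 pc.
μ = 16.05 mas/yr = 0.01605 ″/yr.
v_t = 4.740 μ d = 4.740 × 0.01605 × 174.22 = 13.254 km/s.
v = √(v_r² + v_t²) = √((-14.67)² + 13.254²) = √390.877 = 19.771 km/s.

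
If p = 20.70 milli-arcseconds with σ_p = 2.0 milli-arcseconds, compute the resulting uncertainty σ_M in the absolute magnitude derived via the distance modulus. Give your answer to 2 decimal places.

M = m − 5 log₁₀ d + 5 = m + 5 log₁₀ p + 5, so ∂M/∂p = 5/(p ln 10).
σ_M = (5/ln 10) · (σ_p/p) = 2.1715 × 2.0/20.70 = 2.1715 × 0.096618 = 0.20981.

σ_M = 0.21 mag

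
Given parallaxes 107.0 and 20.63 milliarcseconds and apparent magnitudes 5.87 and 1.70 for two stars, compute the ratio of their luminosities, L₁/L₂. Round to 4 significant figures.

d₁ = 1/p₁ = 1/0.1070″ = 9.3458 pc; d₂ = 1/p₂ = 1/0.02063″ = 48.473 pc.
M₁ = m₁ − 5 log₁₀ d₁ + 5 = 5.87 − 4.8531 + 5 = 6.0169.
M₂ = 1.70 − 8.4275 + 5 = -1.7275.
L₁/L₂ = 10^(0.4(M₂ − M₁)) = 10^(0.4 × (-7.7444)) = 10^(-3.09776) = 0.00079844.

L₁/L₂ = 0.0007984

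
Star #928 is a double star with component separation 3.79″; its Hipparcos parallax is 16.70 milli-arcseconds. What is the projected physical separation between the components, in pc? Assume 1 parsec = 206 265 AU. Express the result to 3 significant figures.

0.00110 pc

d = 1/p = 1/0.01670″ = 59.88 pc.
At distance d (pc), an angle of θ arcsec spans θ·d AU: s = 3.79 × 59.88 = 226.95 AU.
= 226.95 / 206265 = 0.0011003 pc.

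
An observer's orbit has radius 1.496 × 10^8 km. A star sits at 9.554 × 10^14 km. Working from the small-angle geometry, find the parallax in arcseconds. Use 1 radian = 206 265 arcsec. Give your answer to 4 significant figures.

0.03230 arcsec

θ ≈ B/d = (1.496 × 10^8) / (9.554 × 10^14) = 1.5658 × 10^-7 rad.
In arcseconds: 1.5658 × 10^-7 × 206265 = 0.032297″.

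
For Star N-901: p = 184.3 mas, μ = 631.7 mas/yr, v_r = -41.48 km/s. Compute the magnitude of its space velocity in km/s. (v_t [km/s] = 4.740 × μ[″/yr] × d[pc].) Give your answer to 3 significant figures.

d = 1/p = 1/0.1843″ = 5.4259 pc.
μ = 631.7 mas/yr = 0.6317 ″/yr.
v_t = 4.740 μ d = 4.740 × 0.6317 × 5.4259 = 16.247 km/s.
v = √(v_r² + v_t²) = √((-41.48)² + 16.247²) = √1984.56 = 44.548 km/s.

44.5 km/s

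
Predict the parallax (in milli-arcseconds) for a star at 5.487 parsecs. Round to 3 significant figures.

182 mas

p = 1/d = 1/5.487 = 0.18225 arcsec.
= 0.18225 × 1000 = 182.25 mas.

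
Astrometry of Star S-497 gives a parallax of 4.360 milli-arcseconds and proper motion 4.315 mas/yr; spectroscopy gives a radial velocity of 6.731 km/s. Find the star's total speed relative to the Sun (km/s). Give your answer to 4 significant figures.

8.204 km/s

d = 1/p = 1/0.004360″ = 229.36 pc.
μ = 4.315 mas/yr = 0.004315 ″/yr.
v_t = 4.740 μ d = 4.740 × 0.004315 × 229.36 = 4.6911 km/s.
v = √(v_r² + v_t²) = √(6.731² + 4.6911²) = √67.3128 = 8.2044 km/s.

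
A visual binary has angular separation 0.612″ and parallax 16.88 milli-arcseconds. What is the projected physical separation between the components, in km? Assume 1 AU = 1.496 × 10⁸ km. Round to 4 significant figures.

d = 1/p = 1/0.01688″ = 59.242 pc.
At distance d (pc), an angle of θ arcsec spans θ·d AU: s = 0.612 × 59.242 = 36.256 AU.
= 36.256 × 1.496 × 10⁸ km = 5.4239 × 10^9 km.

5.424 × 10^9 km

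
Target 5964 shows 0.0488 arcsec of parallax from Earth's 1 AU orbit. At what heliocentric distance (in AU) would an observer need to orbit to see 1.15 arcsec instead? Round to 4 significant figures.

23.57 AU

Parallax scales linearly with baseline: p ∝ B, so B = p_target / p_Earth × 1 AU.
B = 1.15 / 0.0488 = 23.566 AU.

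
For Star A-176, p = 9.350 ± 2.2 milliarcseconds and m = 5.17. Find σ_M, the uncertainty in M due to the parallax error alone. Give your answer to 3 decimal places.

M = m − 5 log₁₀ d + 5 = m + 5 log₁₀ p + 5, so ∂M/∂p = 5/(p ln 10).
σ_M = (5/ln 10) · (σ_p/p) = 2.1715 × 2.2/9.350 = 2.1715 × 0.23529 = 0.51093.

σ_M = 0.511 mag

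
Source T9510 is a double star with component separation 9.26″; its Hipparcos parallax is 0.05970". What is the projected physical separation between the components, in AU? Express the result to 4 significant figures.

d = 1/p = 1/0.05970″ = 16.75 pc.
At distance d (pc), an angle of θ arcsec spans θ·d AU: s = 9.26 × 16.75 = 155.11 AU.

155.1 AU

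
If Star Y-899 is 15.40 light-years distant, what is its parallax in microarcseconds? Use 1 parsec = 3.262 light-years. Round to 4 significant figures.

211800 μas

d = 15.40 ly ÷ 3.262 = 4.721 pc.
p = 1/d = 1/4.721 = 0.21182 arcsec.
= 0.21182 × 10⁶ = 2.1182 × 10^5 μas.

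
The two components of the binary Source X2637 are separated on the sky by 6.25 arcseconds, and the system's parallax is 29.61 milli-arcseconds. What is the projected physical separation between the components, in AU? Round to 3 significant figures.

d = 1/p = 1/0.02961″ = 33.772 pc.
At distance d (pc), an angle of θ arcsec spans θ·d AU: s = 6.25 × 33.772 = 211.08 AU.

211 AU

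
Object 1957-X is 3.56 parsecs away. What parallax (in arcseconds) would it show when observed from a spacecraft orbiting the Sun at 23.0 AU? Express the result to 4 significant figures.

6.461 arcsec

p (arcsec) = B (AU) / d (pc).
p = 23.0 / 3.56 = 6.4607 arcsec.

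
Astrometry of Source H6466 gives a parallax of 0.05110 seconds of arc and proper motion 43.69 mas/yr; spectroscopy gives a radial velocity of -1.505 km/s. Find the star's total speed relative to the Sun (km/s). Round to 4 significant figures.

d = 1/p = 1/0.05110″ = 19.569 pc.
μ = 43.69 mas/yr = 0.04369 ″/yr.
v_t = 4.740 μ d = 4.740 × 0.04369 × 19.569 = 4.0526 km/s.
v = √(v_r² + v_t²) = √((-1.505)² + 4.0526²) = √18.6886 = 4.323 km/s.

4.323 km/s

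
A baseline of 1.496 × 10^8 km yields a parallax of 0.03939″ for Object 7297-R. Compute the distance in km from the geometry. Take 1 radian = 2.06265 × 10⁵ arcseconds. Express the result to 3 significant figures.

7.83 × 10^14 km

θ = 0.03939″ = 0.03939/206265 = 1.9097 × 10^-7 rad.
d = B/θ = (1.496 × 10^8) / (1.9097 × 10^-7) = 7.8337 × 10^14 km.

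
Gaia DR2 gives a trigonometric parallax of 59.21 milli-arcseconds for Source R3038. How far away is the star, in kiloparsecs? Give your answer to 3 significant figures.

p = 59.21 milli-arcseconds = 0.05921 arcsec.
d = 1/p = 1/0.05921 = 16.889 pc.
= 0.016889 kpc.

0.0169 kpc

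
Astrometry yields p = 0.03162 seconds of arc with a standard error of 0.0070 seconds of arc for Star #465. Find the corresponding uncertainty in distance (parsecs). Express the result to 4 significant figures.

d = 1/p, so σ_d = σ_p / p².
σ_d = 0.00700 / (0.03162)² = 0.00700 / 0.00099982 = 7.0013 pc.

7.001 pc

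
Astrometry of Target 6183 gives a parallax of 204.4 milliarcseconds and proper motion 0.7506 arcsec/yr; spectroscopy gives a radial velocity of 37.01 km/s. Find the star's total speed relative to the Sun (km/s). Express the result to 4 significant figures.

d = 1/p = 1/0.2044″ = 4.8924 pc.
v_t = 4.740 μ d = 4.740 × 0.7506 × 4.8924 = 17.406 km/s.
v = √(v_r² + v_t²) = √(37.01² + 17.406²) = √1672.71 = 40.899 km/s.

40.90 km/s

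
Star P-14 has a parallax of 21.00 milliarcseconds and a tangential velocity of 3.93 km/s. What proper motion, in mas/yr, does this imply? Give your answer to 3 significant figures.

d = 1/p = 1/0.02100″ = 47.619 pc.
μ = v_t / (4.74 d) = 3.93 / (4.74 × 47.619) = 3.93 / 225.71 = 0.017412 ″/yr = 17.412 mas/yr.

17.4 mas/yr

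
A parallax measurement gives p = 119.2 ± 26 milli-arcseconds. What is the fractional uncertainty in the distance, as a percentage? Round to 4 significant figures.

21.81%

For d = 1/p, |σ_d/d| = |σ_p/p|.
σ_p/p = 26 / 119.2 = 0.21812 = 21.812%.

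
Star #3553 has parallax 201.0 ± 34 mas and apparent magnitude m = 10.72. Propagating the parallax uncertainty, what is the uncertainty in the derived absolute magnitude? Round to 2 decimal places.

σ_M = 0.37 mag

M = m − 5 log₁₀ d + 5 = m + 5 log₁₀ p + 5, so ∂M/∂p = 5/(p ln 10).
σ_M = (5/ln 10) · (σ_p/p) = 2.1715 × 34/201.0 = 2.1715 × 0.16915 = 0.36731.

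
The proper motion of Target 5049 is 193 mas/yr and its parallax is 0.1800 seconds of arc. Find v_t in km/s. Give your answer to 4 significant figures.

d = 1/p = 1/0.1800″ = 5.5556 pc.
μ = 193 mas/yr = 0.193 ″/yr.
v_t = 4.74 × μ × d = 4.74 × 0.193 × 5.5556 = 5.0824 km/s.

5.082 km/s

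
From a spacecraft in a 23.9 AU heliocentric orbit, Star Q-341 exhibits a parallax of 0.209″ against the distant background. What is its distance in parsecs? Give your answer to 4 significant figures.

114.4 pc

With baseline B (in AU) and parallax p (in arcsec), d = B/p parsecs.
d = 23.9 / 0.209 = 114.35 pc.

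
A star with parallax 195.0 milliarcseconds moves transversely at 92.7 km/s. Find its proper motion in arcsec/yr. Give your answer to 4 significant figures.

3.814 arcsec/yr

d = 1/p = 1/0.1950″ = 5.1282 pc.
μ = v_t / (4.74 d) = 92.7 / (4.74 × 5.1282) = 92.7 / 24.308 = 3.8136 ″/yr.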